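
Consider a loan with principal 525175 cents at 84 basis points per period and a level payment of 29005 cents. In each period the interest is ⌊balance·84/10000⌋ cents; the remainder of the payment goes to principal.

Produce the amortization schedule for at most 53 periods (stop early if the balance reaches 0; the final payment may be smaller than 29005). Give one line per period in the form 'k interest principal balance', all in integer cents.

1 4411 24594 500581
2 4204 24801 475780
3 3996 25009 450771
4 3786 25219 425552
5 3574 25431 400121
6 3361 25644 374477
7 3145 25860 348617
8 2928 26077 322540
9 2709 26296 296244
10 2488 26517 269727
11 2265 26740 242987
12 2041 26964 216023
13 1814 27191 188832
14 1586 27419 161413
15 1355 27650 133763
16 1123 27882 105881
17 889 28116 77765
18 653 28352 49413
19 415 28590 20823
20 174 20823 0

1. interest=⌊525175·84/10000⌋=4411; principal=29005-4411=24594; balance=525175-24594=500581
2. interest=⌊500581·84/10000⌋=4204; principal=29005-4204=24801; balance=500581-24801=475780
3. interest=⌊475780·84/10000⌋=3996; principal=29005-3996=25009; balance=475780-25009=450771
4. interest=⌊450771·84/10000⌋=3786; principal=29005-3786=25219; balance=450771-25219=425552
5. interest=⌊425552·84/10000⌋=3574; principal=29005-3574=25431; balance=425552-25431=400121
6. interest=⌊400121·84/10000⌋=3361; principal=29005-3361=25644; balance=400121-25644=374477
7. interest=⌊374477·84/10000⌋=3145; principal=29005-3145=25860; balance=374477-25860=348617
8. interest=⌊348617·84/10000⌋=2928; principal=29005-2928=26077; balance=348617-26077=322540
9. interest=⌊322540·84/10000⌋=2709; principal=29005-2709=26296; balance=322540-26296=296244
10. interest=⌊296244·84/10000⌋=2488; principal=29005-2488=26517; balance=296244-26517=269727
11. interest=⌊269727·84/10000⌋=2265; principal=29005-2265=26740; balance=269727-26740=242987
12. interest=⌊242987·84/10000⌋=2041; principal=29005-2041=26964; balance=242987-26964=216023
13. interest=⌊216023·84/10000⌋=1814; principal=29005-1814=27191; balance=216023-27191=188832
14. interest=⌊188832·84/10000⌋=1586; principal=29005-1586=27419; balance=188832-27419=161413
15. interest=⌊161413·84/10000⌋=1355; principal=29005-1355=27650; balance=161413-27650=133763
16. interest=⌊133763·84/10000⌋=1123; principal=29005-1123=27882; balance=133763-27882=105881
17. interest=⌊105881·84/10000⌋=889; principal=29005-889=28116; balance=105881-28116=77765
18. interest=⌊77765·84/10000⌋=653; principal=29005-653=28352; balance=77765-28352=49413
19. interest=⌊49413·84/10000⌋=415; principal=29005-415=28590; balance=49413-28590=20823
20. interest=⌊20823·84/10000⌋=174; principal=min(29005-174,20823)=20823; balance=20823-20823=0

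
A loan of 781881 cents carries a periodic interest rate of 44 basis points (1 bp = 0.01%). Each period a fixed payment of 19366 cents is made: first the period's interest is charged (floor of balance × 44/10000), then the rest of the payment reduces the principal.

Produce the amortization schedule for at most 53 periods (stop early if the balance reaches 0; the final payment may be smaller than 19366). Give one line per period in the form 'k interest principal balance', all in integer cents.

1 3440 15926 765955
2 3370 15996 749959
3 3299 16067 733892
4 3229 16137 717755
5 3158 16208 701547
6 3086 16280 685267
7 3015 16351 668916
8 2943 16423 652493
9 2870 16496 635997
10 2798 16568 619429
11 2725 16641 602788
12 2652 16714 586074
13 2578 16788 569286
14 2504 16862 552424
15 2430 16936 535488
16 2356 17010 518478
17 2281 17085 501393
18 2206 17160 484233
19 2130 17236 466997
20 2054 17312 449685
21 1978 17388 432297
22 1902 17464 414833
23 1825 17541 397292
24 1748 17618 379674
25 1670 17696 361978
26 1592 17774 344204
27 1514 17852 326352
28 1435 17931 308421
29 1357 18009 290412
30 1277 18089 272323
31 1198 18168 254155
32 1118 18248 235907
33 1037 18329 217578
34 957 18409 199169
35 876 18490 180679
36 794 18572 162107
37 713 18653 143454
38 631 18735 124719
39 548 18818 105901
40 465 18901 87000
41 382 18984 68016
42 299 19067 48949
43 215 19151 29798
44 131 19235 10563
45 46 10563 0

1. interest=⌊781881·44/10000⌋=3440; principal=19366-3440=15926; balance=781881-15926=765955
2. interest=⌊765955·44/10000⌋=3370; principal=19366-3370=15996; balance=765955-15996=749959
3. interest=⌊749959·44/10000⌋=3299; principal=19366-3299=16067; balance=749959-16067=733892
4. interest=⌊733892·44/10000⌋=3229; principal=19366-3229=16137; balance=733892-16137=717755
5. interest=⌊717755·44/10000⌋=3158; principal=19366-3158=16208; balance=717755-16208=701547
6. interest=⌊701547·44/10000⌋=3086; principal=19366-3086=16280; balance=701547-16280=685267
7. interest=⌊685267·44/10000⌋=3015; principal=19366-3015=16351; balance=685267-16351=668916
8. interest=⌊668916·44/10000⌋=2943; principal=19366-2943=16423; balance=668916-16423=652493
9. interest=⌊652493·44/10000⌋=2870; principal=19366-2870=16496; balance=652493-16496=635997
10. interest=⌊635997·44/10000⌋=2798; principal=19366-2798=16568; balance=635997-16568=619429
11. interest=⌊619429·44/10000⌋=2725; principal=19366-2725=16641; balance=619429-16641=602788
12. interest=⌊602788·44/10000⌋=2652; principal=19366-2652=16714; balance=602788-16714=586074
13. interest=⌊586074·44/10000⌋=2578; principal=19366-2578=16788; balance=586074-16788=569286
14. interest=⌊569286·44/10000⌋=2504; principal=19366-2504=16862; balance=569286-16862=552424
15. interest=⌊552424·44/10000⌋=2430; principal=19366-2430=16936; balance=552424-16936=535488
16. interest=⌊535488·44/10000⌋=2356; principal=19366-2356=17010; balance=535488-17010=518478
17. interest=⌊518478·44/10000⌋=2281; principal=19366-2281=17085; balance=518478-17085=501393
18. interest=⌊501393·44/10000⌋=2206; principal=19366-2206=17160; balance=501393-17160=484233
19. interest=⌊484233·44/10000⌋=2130; principal=19366-2130=17236; balance=484233-17236=466997
20. interest=⌊466997·44/10000⌋=2054; principal=19366-2054=17312; balance=466997-17312=449685
21. interest=⌊449685·44/10000⌋=1978; principal=19366-1978=17388; balance=449685-17388=432297
22. interest=⌊432297·44/10000⌋=1902; principal=19366-1902=17464; balance=432297-17464=414833
23. interest=⌊414833·44/10000⌋=1825; principal=19366-1825=17541; balance=414833-17541=397292
24. interest=⌊397292·44/10000⌋=1748; principal=19366-1748=17618; balance=397292-17618=379674
25. interest=⌊379674·44/10000⌋=1670; principal=19366-1670=17696; balance=379674-17696=361978
26. interest=⌊361978·44/10000⌋=1592; principal=19366-1592=17774; balance=361978-17774=344204
27. interest=⌊344204·44/10000⌋=1514; principal=19366-1514=17852; balance=344204-17852=326352
28. interest=⌊326352·44/10000⌋=1435; principal=19366-1435=17931; balance=326352-17931=308421
29. interest=⌊308421·44/10000⌋=1357; principal=19366-1357=18009; balance=308421-18009=290412
30. interest=⌊290412·44/10000⌋=1277; principal=19366-1277=18089; balance=290412-18089=272323
31. interest=⌊272323·44/10000⌋=1198; principal=19366-1198=18168; balance=272323-18168=254155
32. interest=⌊254155·44/10000⌋=1118; principal=19366-1118=18248; balance=254155-18248=235907
33. interest=⌊235907·44/10000⌋=1037; principal=19366-1037=18329; balance=235907-18329=217578
34. interest=⌊217578·44/10000⌋=957; principal=19366-957=18409; balance=217578-18409=199169
35. interest=⌊199169·44/10000⌋=876; principal=19366-876=18490; balance=199169-18490=180679
36. interest=⌊180679·44/10000⌋=794; principal=19366-794=18572; balance=180679-18572=162107
37. interest=⌊162107·44/10000⌋=713; principal=19366-713=18653; balance=162107-18653=143454
38. interest=⌊143454·44/10000⌋=631; principal=19366-631=18735; balance=143454-18735=124719
39. interest=⌊124719·44/10000⌋=548; principal=19366-548=18818; balance=124719-18818=105901
40. interest=⌊105901·44/10000⌋=465; principal=19366-465=18901; balance=105901-18901=87000
41. interest=⌊87000·44/10000⌋=382; principal=19366-382=18984; balance=87000-18984=68016
42. interest=⌊68016·44/10000⌋=299; principal=19366-299=19067; balance=68016-19067=48949
43. interest=⌊48949·44/10000⌋=215; principal=19366-215=19151; balance=48949-19151=29798
44. interest=⌊29798·44/10000⌋=131; principal=19366-131=19235; balance=29798-19235=10563
45. interest=⌊10563·44/10000⌋=46; principal=min(19366-46,10563)=10563; balance=10563-10563=0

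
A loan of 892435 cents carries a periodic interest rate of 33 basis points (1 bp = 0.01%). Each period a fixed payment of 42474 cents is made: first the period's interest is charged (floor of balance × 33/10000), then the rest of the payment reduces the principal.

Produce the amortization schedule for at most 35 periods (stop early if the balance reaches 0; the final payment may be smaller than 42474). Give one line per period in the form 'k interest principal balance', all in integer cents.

1 2945 39529 852906
2 2814 39660 813246
3 2683 39791 773455
4 2552 39922 733533
5 2420 40054 693479
6 2288 40186 653293
7 2155 40319 612974
8 2022 40452 572522
9 1889 40585 531937
10 1755 40719 491218
11 1621 40853 450365
12 1486 40988 409377
13 1350 41124 368253
14 1215 41259 326994
15 1079 41395 285599
16 942 41532 244067
17 805 41669 202398
18 667 41807 160591
19 529 41945 118646
20 391 42083 76563
21 252 42222 34341
22 113 34341 0

1. interest=⌊892435·33/10000⌋=2945; principal=42474-2945=39529; balance=892435-39529=852906
2. interest=⌊852906·33/10000⌋=2814; principal=42474-2814=39660; balance=852906-39660=813246
3. interest=⌊813246·33/10000⌋=2683; principal=42474-2683=39791; balance=813246-39791=773455
4. interest=⌊773455·33/10000⌋=2552; principal=42474-2552=39922; balance=773455-39922=733533
5. interest=⌊733533·33/10000⌋=2420; principal=42474-2420=40054; balance=733533-40054=693479
6. interest=⌊693479·33/10000⌋=2288; principal=42474-2288=40186; balance=693479-40186=653293
7. interest=⌊653293·33/10000⌋=2155; principal=42474-2155=40319; balance=653293-40319=612974
8. interest=⌊612974·33/10000⌋=2022; principal=42474-2022=40452; balance=612974-40452=572522
9. interest=⌊572522·33/10000⌋=1889; principal=42474-1889=40585; balance=572522-40585=531937
10. interest=⌊531937·33/10000⌋=1755; principal=42474-1755=40719; balance=531937-40719=491218
11. interest=⌊491218·33/10000⌋=1621; principal=42474-1621=40853; balance=491218-40853=450365
12. interest=⌊450365·33/10000⌋=1486; principal=42474-1486=40988; balance=450365-40988=409377
13. interest=⌊409377·33/10000⌋=1350; principal=42474-1350=41124; balance=409377-41124=368253
14. interest=⌊368253·33/10000⌋=1215; principal=42474-1215=41259; balance=368253-41259=326994
15. interest=⌊326994·33/10000⌋=1079; principal=42474-1079=41395; balance=326994-41395=285599
16. interest=⌊285599·33/10000⌋=942; principal=42474-942=41532; balance=285599-41532=244067
17. interest=⌊244067·33/10000⌋=805; principal=42474-805=41669; balance=244067-41669=202398
18. interest=⌊202398·33/10000⌋=667; principal=42474-667=41807; balance=202398-41807=160591
19. interest=⌊160591·33/10000⌋=529; principal=42474-529=41945; balance=160591-41945=118646
20. interest=⌊118646·33/10000⌋=391; principal=42474-391=42083; balance=118646-42083=76563
21. interest=⌊76563·33/10000⌋=252; principal=42474-252=42222; balance=76563-42222=34341
22. interest=⌊34341·33/10000⌋=113; principal=min(42474-113,34341)=34341; balance=34341-34341=0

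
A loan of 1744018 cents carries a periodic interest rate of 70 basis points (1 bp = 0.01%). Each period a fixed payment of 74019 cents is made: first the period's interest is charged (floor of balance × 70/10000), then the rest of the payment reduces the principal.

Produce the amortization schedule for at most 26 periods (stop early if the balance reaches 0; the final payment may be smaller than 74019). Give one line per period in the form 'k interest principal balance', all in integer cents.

1 12208 61811 1682207
2 11775 62244 1619963
3 11339 62680 1557283
4 10900 63119 1494164
5 10459 63560 1430604
6 10014 64005 1366599
7 9566 64453 1302146
8 9115 64904 1237242
9 8660 65359 1171883
10 8203 65816 1106067
11 7742 66277 1039790
12 7278 66741 973049
13 6811 67208 905841
14 6340 67679 838162
15 5867 68152 770010
16 5390 68629 701381
17 4909 69110 632271
18 4425 69594 562677
19 3938 70081 492596
20 3448 70571 422025
21 2954 71065 350960
22 2456 71563 279397
23 1955 72064 207333
24 1451 72568 134765
25 943 73076 61689
26 431 61689 0

1. interest=⌊1744018·70/10000⌋=12208; principal=74019-12208=61811; balance=1744018-61811=1682207
2. interest=⌊1682207·70/10000⌋=11775; principal=74019-11775=62244; balance=1682207-62244=1619963
3. interest=⌊1619963·70/10000⌋=11339; principal=74019-11339=62680; balance=1619963-62680=1557283
4. interest=⌊1557283·70/10000⌋=10900; principal=74019-10900=63119; balance=1557283-63119=1494164
5. interest=⌊1494164·70/10000⌋=10459; principal=74019-10459=63560; balance=1494164-63560=1430604
6. interest=⌊1430604·70/10000⌋=10014; principal=74019-10014=64005; balance=1430604-64005=1366599
7. interest=⌊1366599·70/10000⌋=9566; principal=74019-9566=64453; balance=1366599-64453=1302146
8. interest=⌊1302146·70/10000⌋=9115; principal=74019-9115=64904; balance=1302146-64904=1237242
9. interest=⌊1237242·70/10000⌋=8660; principal=74019-8660=65359; balance=1237242-65359=1171883
10. interest=⌊1171883·70/10000⌋=8203; principal=74019-8203=65816; balance=1171883-65816=1106067
11. interest=⌊1106067·70/10000⌋=7742; principal=74019-7742=66277; balance=1106067-66277=1039790
12. interest=⌊1039790·70/10000⌋=7278; principal=74019-7278=66741; balance=1039790-66741=973049
13. interest=⌊973049·70/10000⌋=6811; principal=74019-6811=67208; balance=973049-67208=905841
14. interest=⌊905841·70/10000⌋=6340; principal=74019-6340=67679; balance=905841-67679=838162
15. interest=⌊838162·70/10000⌋=5867; principal=74019-5867=68152; balance=838162-68152=770010
16. interest=⌊770010·70/10000⌋=5390; principal=74019-5390=68629; balance=770010-68629=701381
17. interest=⌊701381·70/10000⌋=4909; principal=74019-4909=69110; balance=701381-69110=632271
18. interest=⌊632271·70/10000⌋=4425; principal=74019-4425=69594; balance=632271-69594=562677
19. interest=⌊562677·70/10000⌋=3938; principal=74019-3938=70081; balance=562677-70081=492596
20. interest=⌊492596·70/10000⌋=3448; principal=74019-3448=70571; balance=492596-70571=422025
21. interest=⌊422025·70/10000⌋=2954; principal=74019-2954=71065; balance=422025-71065=350960
22. interest=⌊350960·70/10000⌋=2456; principal=74019-2456=71563; balance=350960-71563=279397
23. interest=⌊279397·70/10000⌋=1955; principal=74019-1955=72064; balance=279397-72064=207333
24. interest=⌊207333·70/10000⌋=1451; principal=74019-1451=72568; balance=207333-72568=134765
25. interest=⌊134765·70/10000⌋=943; principal=74019-943=73076; balance=134765-73076=61689
26. interest=⌊61689·70/10000⌋=431; principal=min(74019-431,61689)=61689; balance=61689-61689=0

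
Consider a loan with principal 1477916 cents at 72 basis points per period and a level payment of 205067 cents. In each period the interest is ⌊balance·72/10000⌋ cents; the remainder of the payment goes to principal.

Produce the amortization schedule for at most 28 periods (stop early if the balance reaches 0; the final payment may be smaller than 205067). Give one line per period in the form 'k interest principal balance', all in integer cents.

1. interest=⌊1477916·72/10000⌋=10640; principal=205067-10640=194427; balance=1477916-194427=1283489
2. interest=⌊1283489·72/10000⌋=9241; principal=205067-9241=195826; balance=1283489-195826=1087663
3. interest=⌊1087663·72/10000⌋=7831; principal=205067-7831=197236; balance=1087663-197236=890427
4. interest=⌊890427·72/10000⌋=6411; principal=205067-6411=198656; balance=890427-198656=691771
5. interest=⌊691771·72/10000⌋=4980; principal=205067-4980=200087; balance=691771-200087=491684
6. interest=⌊491684·72/10000⌋=3540; principal=205067-3540=201527; balance=491684-201527=290157
7. interest=⌊290157·72/10000⌋=2089; principal=205067-2089=202978; balance=290157-202978=87179
8. interest=⌊87179·72/10000⌋=627; principal=min(205067-627,87179)=87179; balance=87179-87179=0

1 10640 194427 1283489
2 9241 195826 1087663
3 7831 197236 890427
4 6411 198656 691771
5 4980 200087 491684
6 3540 201527 290157
7 2089 202978 87179
8 627 87179 0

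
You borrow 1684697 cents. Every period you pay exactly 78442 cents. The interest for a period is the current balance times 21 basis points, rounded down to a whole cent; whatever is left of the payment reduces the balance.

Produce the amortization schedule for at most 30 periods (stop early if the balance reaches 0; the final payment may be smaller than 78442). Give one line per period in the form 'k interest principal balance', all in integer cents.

1 3537 74905 1609792
2 3380 75062 1534730
3 3222 75220 1459510
4 3064 75378 1384132
5 2906 75536 1308596
6 2748 75694 1232902
7 2589 75853 1157049
8 2429 76013 1081036
9 2270 76172 1004864
10 2110 76332 928532
11 1949 76493 852039
12 1789 76653 775386
13 1628 76814 698572
14 1467 76975 621597
15 1305 77137 544460
16 1143 77299 467161
17 981 77461 389700
18 818 77624 312076
19 655 77787 234289
20 492 77950 156339
21 328 78114 78225
22 164 78225 0

1. interest=⌊1684697·21/10000⌋=3537; principal=78442-3537=74905; balance=1684697-74905=1609792
2. interest=⌊1609792·21/10000⌋=3380; principal=78442-3380=75062; balance=1609792-75062=1534730
3. interest=⌊1534730·21/10000⌋=3222; principal=78442-3222=75220; balance=1534730-75220=1459510
4. interest=⌊1459510·21/10000⌋=3064; principal=78442-3064=75378; balance=1459510-75378=1384132
5. interest=⌊1384132·21/10000⌋=2906; principal=78442-2906=75536; balance=1384132-75536=1308596
6. interest=⌊1308596·21/10000⌋=2748; principal=78442-2748=75694; balance=1308596-75694=1232902
7. interest=⌊1232902·21/10000⌋=2589; principal=78442-2589=75853; balance=1232902-75853=1157049
8. interest=⌊1157049·21/10000⌋=2429; principal=78442-2429=76013; balance=1157049-76013=1081036
9. interest=⌊1081036·21/10000⌋=2270; principal=78442-2270=76172; balance=1081036-76172=1004864
10. interest=⌊1004864·21/10000⌋=2110; principal=78442-2110=76332; balance=1004864-76332=928532
11. interest=⌊928532·21/10000⌋=1949; principal=78442-1949=76493; balance=928532-76493=852039
12. interest=⌊852039·21/10000⌋=1789; principal=78442-1789=76653; balance=852039-76653=775386
13. interest=⌊775386·21/10000⌋=1628; principal=78442-1628=76814; balance=775386-76814=698572
14. interest=⌊698572·21/10000⌋=1467; principal=78442-1467=76975; balance=698572-76975=621597
15. interest=⌊621597·21/10000⌋=1305; principal=78442-1305=77137; balance=621597-77137=544460
16. interest=⌊544460·21/10000⌋=1143; principal=78442-1143=77299; balance=544460-77299=467161
17. interest=⌊467161·21/10000⌋=981; principal=78442-981=77461; balance=467161-77461=389700
18. interest=⌊389700·21/10000⌋=818; principal=78442-818=77624; balance=389700-77624=312076
19. interest=⌊312076·21/10000⌋=655; principal=78442-655=77787; balance=312076-77787=234289
20. interest=⌊234289·21/10000⌋=492; principal=78442-492=77950; balance=234289-77950=156339
21. interest=⌊156339·21/10000⌋=328; principal=78442-328=78114; balance=156339-78114=78225
22. interest=⌊78225·21/10000⌋=164; principal=min(78442-164,78225)=78225; balance=78225-78225=0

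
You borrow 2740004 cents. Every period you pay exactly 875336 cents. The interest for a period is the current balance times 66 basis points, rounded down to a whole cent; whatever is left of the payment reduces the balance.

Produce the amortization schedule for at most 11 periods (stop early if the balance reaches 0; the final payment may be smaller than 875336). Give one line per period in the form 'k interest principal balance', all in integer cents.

1 18084 857252 1882752
2 12426 862910 1019842
3 6730 868606 151236
4 998 151236 0

1. interest=⌊2740004·66/10000⌋=18084; principal=875336-18084=857252; balance=2740004-857252=1882752
2. interest=⌊1882752·66/10000⌋=12426; principal=875336-12426=862910; balance=1882752-862910=1019842
3. interest=⌊1019842·66/10000⌋=6730; principal=875336-6730=868606; balance=1019842-868606=151236
4. interest=⌊151236·66/10000⌋=998; principal=min(875336-998,151236)=151236; balance=151236-151236=0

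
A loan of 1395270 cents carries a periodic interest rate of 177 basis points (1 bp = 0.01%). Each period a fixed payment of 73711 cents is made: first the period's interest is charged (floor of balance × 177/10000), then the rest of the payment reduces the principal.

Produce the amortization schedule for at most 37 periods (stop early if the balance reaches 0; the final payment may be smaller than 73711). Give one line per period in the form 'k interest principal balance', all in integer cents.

1. interest=⌊1395270·177/10000⌋=24696; principal=73711-24696=49015; balance=1395270-49015=1346255
2. interest=⌊1346255·177/10000⌋=23828; principal=73711-23828=49883; balance=1346255-49883=1296372
3. interest=⌊1296372·177/10000⌋=22945; principal=73711-22945=50766; balance=1296372-50766=1245606
4. interest=⌊1245606·177/10000⌋=22047; principal=73711-22047=51664; balance=1245606-51664=1193942
5. interest=⌊1193942·177/10000⌋=21132; principal=73711-21132=52579; balance=1193942-52579=1141363
6. interest=⌊1141363·177/10000⌋=20202; principal=73711-20202=53509; balance=1141363-53509=1087854
7. interest=⌊1087854·177/10000⌋=19255; principal=73711-19255=54456; balance=1087854-54456=1033398
8. interest=⌊1033398·177/10000⌋=18291; principal=73711-18291=55420; balance=1033398-55420=977978
9. interest=⌊977978·177/10000⌋=17310; principal=73711-17310=56401; balance=977978-56401=921577
10. interest=⌊921577·177/10000⌋=16311; principal=73711-16311=57400; balance=921577-57400=864177
11. interest=⌊864177·177/10000⌋=15295; principal=73711-15295=58416; balance=864177-58416=805761
12. interest=⌊805761·177/10000⌋=14261; principal=73711-14261=59450; balance=805761-59450=746311
13. interest=⌊746311·177/10000⌋=13209; principal=73711-13209=60502; balance=746311-60502=685809
14. interest=⌊685809·177/10000⌋=12138; principal=73711-12138=61573; balance=685809-61573=624236
15. interest=⌊624236·177/10000⌋=11048; principal=73711-11048=62663; balance=624236-62663=561573
16. interest=⌊561573·177/10000⌋=9939; principal=73711-9939=63772; balance=561573-63772=497801
17. interest=⌊497801·177/10000⌋=8811; principal=73711-8811=64900; balance=497801-64900=432901
18. interest=⌊432901·177/10000⌋=7662; principal=73711-7662=66049; balance=432901-66049=366852
19. interest=⌊366852·177/10000⌋=6493; principal=73711-6493=67218; balance=366852-67218=299634
20. interest=⌊299634·177/10000⌋=5303; principal=73711-5303=68408; balance=299634-68408=231226
21. interest=⌊231226·177/10000⌋=4092; principal=73711-4092=69619; balance=231226-69619=161607
22. interest=⌊161607·177/10000⌋=2860; principal=73711-2860=70851; balance=161607-70851=90756
23. interest=⌊90756·177/10000⌋=1606; principal=73711-1606=72105; balance=90756-72105=18651
24. interest=⌊18651·177/10000⌋=330; principal=min(73711-330,18651)=18651; balance=18651-18651=0

1 24696 49015 1346255
2 23828 49883 1296372
3 22945 50766 1245606
4 22047 51664 1193942
5 21132 52579 1141363
6 20202 53509 1087854
7 19255 54456 1033398
8 18291 55420 977978
9 17310 56401 921577
10 16311 57400 864177
11 15295 58416 805761
12 14261 59450 746311
13 13209 60502 685809
14 12138 61573 624236
15 11048 62663 561573
16 9939 63772 497801
17 8811 64900 432901
18 7662 66049 366852
19 6493 67218 299634
20 5303 68408 231226
21 4092 69619 161607
22 2860 70851 90756
23 1606 72105 18651
24 330 18651 0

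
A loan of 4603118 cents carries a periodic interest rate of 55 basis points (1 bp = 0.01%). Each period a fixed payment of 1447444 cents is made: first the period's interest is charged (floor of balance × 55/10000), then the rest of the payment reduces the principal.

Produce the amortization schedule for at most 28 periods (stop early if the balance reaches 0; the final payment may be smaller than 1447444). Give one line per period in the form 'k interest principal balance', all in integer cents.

1. interest=⌊4603118·55/10000⌋=25317; principal=1447444-25317=1422127; balance=4603118-1422127=3180991
2. interest=⌊3180991·55/10000⌋=17495; principal=1447444-17495=1429949; balance=3180991-1429949=1751042
3. interest=⌊1751042·55/10000⌋=9630; principal=1447444-9630=1437814; balance=1751042-1437814=313228
4. interest=⌊313228·55/10000⌋=1722; principal=min(1447444-1722,313228)=313228; balance=313228-313228=0

1 25317 1422127 3180991
2 17495 1429949 1751042
3 9630 1437814 313228
4 1722 313228 0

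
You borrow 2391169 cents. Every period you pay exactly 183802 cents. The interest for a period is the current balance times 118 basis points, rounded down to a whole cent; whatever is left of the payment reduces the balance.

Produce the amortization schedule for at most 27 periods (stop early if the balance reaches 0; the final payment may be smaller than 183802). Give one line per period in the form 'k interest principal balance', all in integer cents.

1. interest=⌊2391169·118/10000⌋=28215; principal=183802-28215=155587; balance=2391169-155587=2235582
2. interest=⌊2235582·118/10000⌋=26379; principal=183802-26379=157423; balance=2235582-157423=2078159
3. interest=⌊2078159·118/10000⌋=24522; principal=183802-24522=159280; balance=2078159-159280=1918879
4. interest=⌊1918879·118/10000⌋=22642; principal=183802-22642=161160; balance=1918879-161160=1757719
5. interest=⌊1757719·118/10000⌋=20741; principal=183802-20741=163061; balance=1757719-163061=1594658
6. interest=⌊1594658·118/10000⌋=18816; principal=183802-18816=164986; balance=1594658-164986=1429672
7. interest=⌊1429672·118/10000⌋=16870; principal=183802-16870=166932; balance=1429672-166932=1262740
8. interest=⌊1262740·118/10000⌋=14900; principal=183802-14900=168902; balance=1262740-168902=1093838
9. interest=⌊1093838·118/10000⌋=12907; principal=183802-12907=170895; balance=1093838-170895=922943
10. interest=⌊922943·118/10000⌋=10890; principal=183802-10890=172912; balance=922943-172912=750031
11. interest=⌊750031·118/10000⌋=8850; principal=183802-8850=174952; balance=750031-174952=575079
12. interest=⌊575079·118/10000⌋=6785; principal=183802-6785=177017; balance=575079-177017=398062
13. interest=⌊398062·118/10000⌋=4697; principal=183802-4697=179105; balance=398062-179105=218957
14. interest=⌊218957·118/10000⌋=2583; principal=183802-2583=181219; balance=218957-181219=37738
15. interest=⌊37738·118/10000⌋=445; principal=min(183802-445,37738)=37738; balance=37738-37738=0

1 28215 155587 2235582
2 26379 157423 2078159
3 24522 159280 1918879
4 22642 161160 1757719
5 20741 163061 1594658
6 18816 164986 1429672
7 16870 166932 1262740
8 14900 168902 1093838
9 12907 170895 922943
10 10890 172912 750031
11 8850 174952 575079
12 6785 177017 398062
13 4697 179105 218957
14 2583 181219 37738
15 445 37738 0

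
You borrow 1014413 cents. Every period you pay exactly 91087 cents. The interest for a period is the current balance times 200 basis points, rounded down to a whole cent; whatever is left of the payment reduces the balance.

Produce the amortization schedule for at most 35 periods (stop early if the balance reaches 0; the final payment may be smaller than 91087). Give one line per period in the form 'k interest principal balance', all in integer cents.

1. interest=⌊1014413·200/10000⌋=20288; principal=91087-20288=70799; balance=1014413-70799=943614
2. interest=⌊943614·200/10000⌋=18872; principal=91087-18872=72215; balance=943614-72215=871399
3. interest=⌊871399·200/10000⌋=17427; principal=91087-17427=73660; balance=871399-73660=797739
4. interest=⌊797739·200/10000⌋=15954; principal=91087-15954=75133; balance=797739-75133=722606
5. interest=⌊722606·200/10000⌋=14452; principal=91087-14452=76635; balance=722606-76635=645971
6. interest=⌊645971·200/10000⌋=12919; principal=91087-12919=78168; balance=645971-78168=567803
7. interest=⌊567803·200/10000⌋=11356; principal=91087-11356=79731; balance=567803-79731=488072
8. interest=⌊488072·200/10000⌋=9761; principal=91087-9761=81326; balance=488072-81326=406746
9. interest=⌊406746·200/10000⌋=8134; principal=91087-8134=82953; balance=406746-82953=323793
10. interest=⌊323793·200/10000⌋=6475; principal=91087-6475=84612; balance=323793-84612=239181
11. interest=⌊239181·200/10000⌋=4783; principal=91087-4783=86304; balance=239181-86304=152877
12. interest=⌊152877·200/10000⌋=3057; principal=91087-3057=88030; balance=152877-88030=64847
13. interest=⌊64847·200/10000⌋=1296; principal=min(91087-1296,64847)=64847; balance=64847-64847=0

1 20288 70799 943614
2 18872 72215 871399
3 17427 73660 797739
4 15954 75133 722606
5 14452 76635 645971
6 12919 78168 567803
7 11356 79731 488072
8 9761 81326 406746
9 8134 82953 323793
10 6475 84612 239181
11 4783 86304 152877
12 3057 88030 64847
13 1296 64847 0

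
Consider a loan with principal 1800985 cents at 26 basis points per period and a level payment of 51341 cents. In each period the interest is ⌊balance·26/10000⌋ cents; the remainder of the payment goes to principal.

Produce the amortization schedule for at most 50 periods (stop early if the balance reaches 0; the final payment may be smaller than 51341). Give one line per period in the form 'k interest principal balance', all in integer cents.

1. interest=⌊1800985·26/10000⌋=4682; principal=51341-4682=46659; balance=1800985-46659=1754326
2. interest=⌊1754326·26/10000⌋=4561; principal=51341-4561=46780; balance=1754326-46780=1707546
3. interest=⌊1707546·26/10000⌋=4439; principal=51341-4439=46902; balance=1707546-46902=1660644
4. interest=⌊1660644·26/10000⌋=4317; principal=51341-4317=47024; balance=1660644-47024=1613620
5. interest=⌊1613620·26/10000⌋=4195; principal=51341-4195=47146; balance=1613620-47146=1566474
6. interest=⌊1566474·26/10000⌋=4072; principal=51341-4072=47269; balance=1566474-47269=1519205
7. interest=⌊1519205·26/10000⌋=3949; principal=51341-3949=47392; balance=1519205-47392=1471813
8. interest=⌊1471813·26/10000⌋=3826; principal=51341-3826=47515; balance=1471813-47515=1424298
9. interest=⌊1424298·26/10000⌋=3703; principal=51341-3703=47638; balance=1424298-47638=1376660
10. interest=⌊1376660·26/10000⌋=3579; principal=51341-3579=47762; balance=1376660-47762=1328898
11. interest=⌊1328898·26/10000⌋=3455; principal=51341-3455=47886; balance=1328898-47886=1281012
12. interest=⌊1281012·26/10000⌋=3330; principal=51341-3330=48011; balance=1281012-48011=1233001
13. interest=⌊1233001·26/10000⌋=3205; principal=51341-3205=48136; balance=1233001-48136=1184865
14. interest=⌊1184865·26/10000⌋=3080; principal=51341-3080=48261; balance=1184865-48261=1136604
15. interest=⌊1136604·26/10000⌋=2955; principal=51341-2955=48386; balance=1136604-48386=1088218
16. interest=⌊1088218·26/10000⌋=2829; principal=51341-2829=48512; balance=1088218-48512=1039706
17. interest=⌊1039706·26/10000⌋=2703; principal=51341-2703=48638; balance=1039706-48638=991068
18. interest=⌊991068·26/10000⌋=2576; principal=51341-2576=48765; balance=991068-48765=942303
19. interest=⌊942303·26/10000⌋=2449; principal=51341-2449=48892; balance=942303-48892=893411
20. interest=⌊893411·26/10000⌋=2322; principal=51341-2322=49019; balance=893411-49019=844392
21. interest=⌊844392·26/10000⌋=2195; principal=51341-2195=49146; balance=844392-49146=795246
22. interest=⌊795246·26/10000⌋=2067; principal=51341-2067=49274; balance=795246-49274=745972
23. interest=⌊745972·26/10000⌋=1939; principal=51341-1939=49402; balance=745972-49402=696570
24. interest=⌊696570·26/10000⌋=1811; principal=51341-1811=49530; balance=696570-49530=647040
25. interest=⌊647040·26/10000⌋=1682; principal=51341-1682=49659; balance=647040-49659=597381
26. interest=⌊597381·26/10000⌋=1553; principal=51341-1553=49788; balance=597381-49788=547593
27. interest=⌊547593·26/10000⌋=1423; principal=51341-1423=49918; balance=547593-49918=497675
28. interest=⌊497675·26/10000⌋=1293; principal=51341-1293=50048; balance=497675-50048=447627
29. interest=⌊447627·26/10000⌋=1163; principal=51341-1163=50178; balance=447627-50178=397449
30. interest=⌊397449·26/10000⌋=1033; principal=51341-1033=50308; balance=397449-50308=347141
31. interest=⌊347141·26/10000⌋=902; principal=51341-902=50439; balance=347141-50439=296702
32. interest=⌊296702·26/10000⌋=771; principal=51341-771=50570; balance=296702-50570=246132
33. interest=⌊246132·26/10000⌋=639; principal=51341-639=50702; balance=246132-50702=195430
34. interest=⌊195430·26/10000⌋=508; principal=51341-508=50833; balance=195430-50833=144597
35. interest=⌊144597·26/10000⌋=375; principal=51341-375=50966; balance=144597-50966=93631
36. interest=⌊93631·26/10000⌋=243; principal=51341-243=51098; balance=93631-51098=42533
37. interest=⌊42533·26/10000⌋=110; principal=min(51341-110,42533)=42533; balance=42533-42533=0

1 4682 46659 1754326
2 4561 46780 1707546
3 4439 46902 1660644
4 4317 47024 1613620
5 4195 47146 1566474
6 4072 47269 1519205
7 3949 47392 1471813
8 3826 47515 1424298
9 3703 47638 1376660
10 3579 47762 1328898
11 3455 47886 1281012
12 3330 48011 1233001
13 3205 48136 1184865
14 3080 48261 1136604
15 2955 48386 1088218
16 2829 48512 1039706
17 2703 48638 991068
18 2576 48765 942303
19 2449 48892 893411
20 2322 49019 844392
21 2195 49146 795246
22 2067 49274 745972
23 1939 49402 696570
24 1811 49530 647040
25 1682 49659 597381
26 1553 49788 547593
27 1423 49918 497675
28 1293 50048 447627
29 1163 50178 397449
30 1033 50308 347141
31 902 50439 296702
32 771 50570 246132
33 639 50702 195430
34 508 50833 144597
35 375 50966 93631
36 243 51098 42533
37 110 42533 0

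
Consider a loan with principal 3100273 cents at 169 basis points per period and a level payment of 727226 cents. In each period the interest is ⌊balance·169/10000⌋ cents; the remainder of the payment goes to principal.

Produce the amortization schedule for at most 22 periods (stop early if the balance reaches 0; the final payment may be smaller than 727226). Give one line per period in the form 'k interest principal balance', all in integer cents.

1. interest=⌊3100273·169/10000⌋=52394; principal=727226-52394=674832; balance=3100273-674832=2425441
2. interest=⌊2425441·169/10000⌋=40989; principal=727226-40989=686237; balance=2425441-686237=1739204
3. interest=⌊1739204·169/10000⌋=29392; principal=727226-29392=697834; balance=1739204-697834=1041370
4. interest=⌊1041370·169/10000⌋=17599; principal=727226-17599=709627; balance=1041370-709627=331743
5. interest=⌊331743·169/10000⌋=5606; principal=min(727226-5606,331743)=331743; balance=331743-331743=0

1 52394 674832 2425441
2 40989 686237 1739204
3 29392 697834 1041370
4 17599 709627 331743
5 5606 331743 0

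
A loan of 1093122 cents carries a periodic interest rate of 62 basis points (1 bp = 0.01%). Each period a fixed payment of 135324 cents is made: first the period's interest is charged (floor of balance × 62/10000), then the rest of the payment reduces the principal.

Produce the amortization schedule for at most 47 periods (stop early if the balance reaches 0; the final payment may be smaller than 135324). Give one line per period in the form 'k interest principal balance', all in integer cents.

1. interest=⌊1093122·62/10000⌋=6777; principal=135324-6777=128547; balance=1093122-128547=964575
2. interest=⌊964575·62/10000⌋=5980; principal=135324-5980=129344; balance=964575-129344=835231
3. interest=⌊835231·62/10000⌋=5178; principal=135324-5178=130146; balance=835231-130146=705085
4. interest=⌊705085·62/10000⌋=4371; principal=135324-4371=130953; balance=705085-130953=574132
5. interest=⌊574132·62/10000⌋=3559; principal=135324-3559=131765; balance=574132-131765=442367
6. interest=⌊442367·62/10000⌋=2742; principal=135324-2742=132582; balance=442367-132582=309785
7. interest=⌊309785·62/10000⌋=1920; principal=135324-1920=133404; balance=309785-133404=176381
8. interest=⌊176381·62/10000⌋=1093; principal=135324-1093=134231; balance=176381-134231=42150
9. interest=⌊42150·62/10000⌋=261; principal=min(135324-261,42150)=42150; balance=42150-42150=0

1 6777 128547 964575
2 5980 129344 835231
3 5178 130146 705085
4 4371 130953 574132
5 3559 131765 442367
6 2742 132582 309785
7 1920 133404 176381
8 1093 134231 42150
9 261 42150 0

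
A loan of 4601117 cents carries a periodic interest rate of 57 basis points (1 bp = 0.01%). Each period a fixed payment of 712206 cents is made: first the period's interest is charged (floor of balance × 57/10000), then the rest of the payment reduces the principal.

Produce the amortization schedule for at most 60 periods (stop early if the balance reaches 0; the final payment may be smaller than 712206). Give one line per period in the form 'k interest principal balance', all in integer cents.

1. interest=⌊4601117·57/10000⌋=26226; principal=712206-26226=685980; balance=4601117-685980=3915137
2. interest=⌊3915137·57/10000⌋=22316; principal=712206-22316=689890; balance=3915137-689890=3225247
3. interest=⌊3225247·57/10000⌋=18383; principal=712206-18383=693823; balance=3225247-693823=2531424
4. interest=⌊2531424·57/10000⌋=14429; principal=712206-14429=697777; balance=2531424-697777=1833647
5. interest=⌊1833647·57/10000⌋=10451; principal=712206-10451=701755; balance=1833647-701755=1131892
6. interest=⌊1131892·57/10000⌋=6451; principal=712206-6451=705755; balance=1131892-705755=426137
7. interest=⌊426137·57/10000⌋=2428; principal=min(712206-2428,426137)=426137; balance=426137-426137=0

1 26226 685980 3915137
2 22316 689890 3225247
3 18383 693823 2531424
4 14429 697777 1833647
5 10451 701755 1131892
6 6451 705755 426137
7 2428 426137 0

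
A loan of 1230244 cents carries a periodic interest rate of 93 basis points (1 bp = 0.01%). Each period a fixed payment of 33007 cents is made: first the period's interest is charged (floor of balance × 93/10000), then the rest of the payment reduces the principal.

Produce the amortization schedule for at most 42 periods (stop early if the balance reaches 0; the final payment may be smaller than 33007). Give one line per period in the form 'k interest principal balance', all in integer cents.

1. interest=⌊1230244·93/10000⌋=11441; principal=33007-11441=21566; balance=1230244-21566=1208678
2. interest=⌊1208678·93/10000⌋=11240; principal=33007-11240=21767; balance=1208678-21767=1186911
3. interest=⌊1186911·93/10000⌋=11038; principal=33007-11038=21969; balance=1186911-21969=1164942
4. interest=⌊1164942·93/10000⌋=10833; principal=33007-10833=22174; balance=1164942-22174=1142768
5. interest=⌊1142768·93/10000⌋=10627; principal=33007-10627=22380; balance=1142768-22380=1120388
6. interest=⌊1120388·93/10000⌋=10419; principal=33007-10419=22588; balance=1120388-22588=1097800
7. interest=⌊1097800·93/10000⌋=10209; principal=33007-10209=22798; balance=1097800-22798=1075002
8. interest=⌊1075002·93/10000⌋=9997; principal=33007-9997=23010; balance=1075002-23010=1051992
9. interest=⌊1051992·93/10000⌋=9783; principal=33007-9783=23224; balance=1051992-23224=1028768
10. interest=⌊1028768·93/10000⌋=9567; principal=33007-9567=23440; balance=1028768-23440=1005328
11. interest=⌊1005328·93/10000⌋=9349; principal=33007-9349=23658; balance=1005328-23658=981670
12. interest=⌊981670·93/10000⌋=9129; principal=33007-9129=23878; balance=981670-23878=957792
13. interest=⌊957792·93/10000⌋=8907; principal=33007-8907=24100; balance=957792-24100=933692
14. interest=⌊933692·93/10000⌋=8683; principal=33007-8683=24324; balance=933692-24324=909368
15. interest=⌊909368·93/10000⌋=8457; principal=33007-8457=24550; balance=909368-24550=884818
16. interest=⌊884818·93/10000⌋=8228; principal=33007-8228=24779; balance=884818-24779=860039
17. interest=⌊860039·93/10000⌋=7998; principal=33007-7998=25009; balance=860039-25009=835030
18. interest=⌊835030·93/10000⌋=7765; principal=33007-7765=25242; balance=835030-25242=809788
19. interest=⌊809788·93/10000⌋=7531; principal=33007-7531=25476; balance=809788-25476=784312
20. interest=⌊784312·93/10000⌋=7294; principal=33007-7294=25713; balance=784312-25713=758599
21. interest=⌊758599·93/10000⌋=7054; principal=33007-7054=25953; balance=758599-25953=732646
22. interest=⌊732646·93/10000⌋=6813; principal=33007-6813=26194; balance=732646-26194=706452
23. interest=⌊706452·93/10000⌋=6570; principal=33007-6570=26437; balance=706452-26437=680015
24. interest=⌊680015·93/10000⌋=6324; principal=33007-6324=26683; balance=680015-26683=653332
25. interest=⌊653332·93/10000⌋=6075; principal=33007-6075=26932; balance=653332-26932=626400
26. interest=⌊626400·93/10000⌋=5825; principal=33007-5825=27182; balance=626400-27182=599218
27. interest=⌊599218·93/10000⌋=5572; principal=33007-5572=27435; balance=599218-27435=571783
28. interest=⌊571783·93/10000⌋=5317; principal=33007-5317=27690; balance=571783-27690=544093
29. interest=⌊544093·93/10000⌋=5060; principal=33007-5060=27947; balance=544093-27947=516146
30. interest=⌊516146·93/10000⌋=4800; principal=33007-4800=28207; balance=516146-28207=487939
31. interest=⌊487939·93/10000⌋=4537; principal=33007-4537=28470; balance=487939-28470=459469
32. interest=⌊459469·93/10000⌋=4273; principal=33007-4273=28734; balance=459469-28734=430735
33. interest=⌊430735·93/10000⌋=4005; principal=33007-4005=29002; balance=430735-29002=401733
34. interest=⌊401733·93/10000⌋=3736; principal=33007-3736=29271; balance=401733-29271=372462
35. interest=⌊372462·93/10000⌋=3463; principal=33007-3463=29544; balance=372462-29544=342918
36. interest=⌊342918·93/10000⌋=3189; principal=33007-3189=29818; balance=342918-29818=313100
37. interest=⌊313100·93/10000⌋=2911; principal=33007-2911=30096; balance=313100-30096=283004
38. interest=⌊283004·93/10000⌋=2631; principal=33007-2631=30376; balance=283004-30376=252628
39. interest=⌊252628·93/10000⌋=2349; principal=33007-2349=30658; balance=252628-30658=221970
40. interest=⌊221970·93/10000⌋=2064; principal=33007-2064=30943; balance=221970-30943=191027
41. interest=⌊191027·93/10000⌋=1776; principal=33007-1776=31231; balance=191027-31231=159796
42. interest=⌊159796·93/10000⌋=1486; principal=33007-1486=31521; balance=159796-31521=128275

1 11441 21566 1208678
2 11240 21767 1186911
3 11038 21969 1164942
4 10833 22174 1142768
5 10627 22380 1120388
6 10419 22588 1097800
7 10209 22798 1075002
8 9997 23010 1051992
9 9783 23224 1028768
10 9567 23440 1005328
11 9349 23658 981670
12 9129 23878 957792
13 8907 24100 933692
14 8683 24324 909368
15 8457 24550 884818
16 8228 24779 860039
17 7998 25009 835030
18 7765 25242 809788
19 7531 25476 784312
20 7294 25713 758599
21 7054 25953 732646
22 6813 26194 706452
23 6570 26437 680015
24 6324 26683 653332
25 6075 26932 626400
26 5825 27182 599218
27 5572 27435 571783
28 5317 27690 544093
29 5060 27947 516146
30 4800 28207 487939
31 4537 28470 459469
32 4273 28734 430735
33 4005 29002 401733
34 3736 29271 372462
35 3463 29544 342918
36 3189 29818 313100
37 2911 30096 283004
38 2631 30376 252628
39 2349 30658 221970
40 2064 30943 191027
41 1776 31231 159796
42 1486 31521 128275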